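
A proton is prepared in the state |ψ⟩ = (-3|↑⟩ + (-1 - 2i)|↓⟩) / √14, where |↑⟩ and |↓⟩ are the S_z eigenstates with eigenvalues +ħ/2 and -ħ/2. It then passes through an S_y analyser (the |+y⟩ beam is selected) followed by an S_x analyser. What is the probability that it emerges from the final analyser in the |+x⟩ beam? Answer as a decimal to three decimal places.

0.464

First analyser (S_y): P(|+y⟩) = |⟨+y|ψ⟩|² = 26/28.
After stage 1 the state is |+y⟩; P(|+x⟩) = |⟨+x|+y⟩|² = 1/2.
Joint probability = 26/28 × 1/2 = 0.464.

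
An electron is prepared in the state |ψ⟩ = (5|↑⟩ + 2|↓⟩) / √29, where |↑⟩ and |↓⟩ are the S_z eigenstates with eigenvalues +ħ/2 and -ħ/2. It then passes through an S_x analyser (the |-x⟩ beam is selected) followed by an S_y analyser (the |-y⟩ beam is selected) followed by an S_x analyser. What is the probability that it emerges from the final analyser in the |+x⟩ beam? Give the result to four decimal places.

First analyser (S_x): P(|-x⟩) = |⟨-x|ψ⟩|² = 9/58.
After stage 1 the state is |-x⟩; P(|-y⟩) = |⟨-y|-x⟩|² = 1/2.
After stage 2 the state is |-y⟩; P(|+x⟩) = |⟨+x|-y⟩|² = 1/2.
Joint probability = 9/58 × 1/2 × 1/2 = 0.0388.

0.0388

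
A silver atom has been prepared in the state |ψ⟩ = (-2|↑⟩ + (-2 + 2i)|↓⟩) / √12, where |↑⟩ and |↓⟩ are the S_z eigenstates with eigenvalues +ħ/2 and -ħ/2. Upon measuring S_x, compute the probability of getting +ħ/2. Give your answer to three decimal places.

|+x⟩ = (|↑⟩ + |↓⟩)/√2, so ⟨+x|ψ⟩ = (-4 + 2i) / (√2·√12).
P = |-4 + 2i|² / 24 = 20/24.

0.833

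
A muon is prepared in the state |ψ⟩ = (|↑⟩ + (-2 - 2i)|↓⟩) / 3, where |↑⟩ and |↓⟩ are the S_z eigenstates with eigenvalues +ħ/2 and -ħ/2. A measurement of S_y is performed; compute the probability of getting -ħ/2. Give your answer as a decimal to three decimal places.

|-y⟩ = (|↑⟩ - i|↓⟩)/√2, so ⟨-y|ψ⟩ = (3 - 2i) / (√2·3).
P = |3 - 2i|² / 18 = 13/18.

0.722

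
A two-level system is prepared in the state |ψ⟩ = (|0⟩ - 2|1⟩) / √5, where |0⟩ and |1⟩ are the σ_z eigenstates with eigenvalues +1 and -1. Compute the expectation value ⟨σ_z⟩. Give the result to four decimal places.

⟨σ_z⟩ = |a|² - |b|² divided by |a|²+|b|², with a, b the |0⟩, |1⟩ amplitudes.
= (1 - 4)/5 = -3/5.

-0.6000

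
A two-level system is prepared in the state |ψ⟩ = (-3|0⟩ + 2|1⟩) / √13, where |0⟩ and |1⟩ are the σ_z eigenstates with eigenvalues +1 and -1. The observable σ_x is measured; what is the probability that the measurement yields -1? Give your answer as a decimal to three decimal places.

0.962

|-x⟩ = (|0⟩ - |1⟩)/√2, so ⟨-x|ψ⟩ = (-5) / (√2·√13).
P = |-5|² / 26 = 25/26.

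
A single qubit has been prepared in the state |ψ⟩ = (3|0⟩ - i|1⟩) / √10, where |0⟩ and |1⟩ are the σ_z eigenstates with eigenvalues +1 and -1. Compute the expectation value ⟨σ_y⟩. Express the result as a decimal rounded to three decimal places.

⟨σ_y⟩ = 2 Im(a* b)/(|a|²+|b|²) with a = 3, b = -i.
a* b = -3i, so ⟨σ_y⟩ = -6/10.

-0.600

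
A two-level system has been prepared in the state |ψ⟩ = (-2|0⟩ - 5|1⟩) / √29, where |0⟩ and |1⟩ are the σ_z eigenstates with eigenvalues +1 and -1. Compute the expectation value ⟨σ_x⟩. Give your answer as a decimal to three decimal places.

0.690

⟨σ_x⟩ = 2 Re(a* b)/(|a|²+|b|²) with a = -2, b = -5.
a* b = 10, so ⟨σ_x⟩ = 20/29.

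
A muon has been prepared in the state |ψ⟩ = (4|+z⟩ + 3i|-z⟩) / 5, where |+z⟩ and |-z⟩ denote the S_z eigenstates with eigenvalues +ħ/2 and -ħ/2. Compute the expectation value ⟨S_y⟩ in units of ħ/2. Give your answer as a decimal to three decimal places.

0.960

⟨σ_y⟩ = 2 Im(a* b)/(|a|²+|b|²) with a = 4, b = 3i.
a* b = 12i, so ⟨σ_y⟩ = 24/25.
⟨S_y⟩ = (ħ/2)·⟨σ_y⟩.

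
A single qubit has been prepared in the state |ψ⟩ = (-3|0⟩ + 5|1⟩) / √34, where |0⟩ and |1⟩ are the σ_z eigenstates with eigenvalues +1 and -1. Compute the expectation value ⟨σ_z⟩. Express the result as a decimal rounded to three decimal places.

⟨σ_z⟩ = |a|² - |b|² divided by |a|²+|b|², with a, b the |0⟩, |1⟩ amplitudes.
= (9 - 25)/34 = -16/34.

-0.471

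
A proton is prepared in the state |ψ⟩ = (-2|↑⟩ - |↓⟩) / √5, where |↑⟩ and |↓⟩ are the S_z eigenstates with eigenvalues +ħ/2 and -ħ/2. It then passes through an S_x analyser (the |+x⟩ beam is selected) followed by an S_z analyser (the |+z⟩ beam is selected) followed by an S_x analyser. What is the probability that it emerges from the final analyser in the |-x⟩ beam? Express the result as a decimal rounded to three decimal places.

First analyser (S_x): P(|+x⟩) = |⟨+x|ψ⟩|² = 9/10.
After stage 1 the state is |+x⟩; P(|+z⟩) = |⟨+z|+x⟩|² = 1/2.
After stage 2 the state is |+z⟩; P(|-x⟩) = |⟨-x|+z⟩|² = 1/2.
Joint probability = 9/10 × 1/2 × 1/2 = 0.225.

0.225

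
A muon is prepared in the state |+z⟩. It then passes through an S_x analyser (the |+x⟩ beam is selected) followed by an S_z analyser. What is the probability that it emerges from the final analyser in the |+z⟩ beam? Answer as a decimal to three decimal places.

First analyser (S_x): from |+z⟩, P(|+x⟩) = 1/2.
After stage 1 the state is |+x⟩; P(|+z⟩) = |⟨+z|+x⟩|² = 1/2.
Joint probability = 1/2 × 1/2 = 0.250.

0.250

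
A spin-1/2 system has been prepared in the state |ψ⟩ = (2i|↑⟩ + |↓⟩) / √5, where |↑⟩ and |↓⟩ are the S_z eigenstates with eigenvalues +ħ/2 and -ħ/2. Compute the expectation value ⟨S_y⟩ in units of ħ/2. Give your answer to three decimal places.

-0.800

⟨σ_y⟩ = 2 Im(a* b)/(|a|²+|b|²) with a = 2i, b = 1.
a* b = -2i, so ⟨σ_y⟩ = -4/5.
⟨S_y⟩ = (ħ/2)·⟨σ_y⟩.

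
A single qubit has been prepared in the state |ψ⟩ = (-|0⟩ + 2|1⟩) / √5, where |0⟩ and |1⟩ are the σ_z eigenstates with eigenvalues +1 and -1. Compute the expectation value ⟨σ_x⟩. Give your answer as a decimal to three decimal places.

-0.800

⟨σ_x⟩ = 2 Re(a* b)/(|a|²+|b|²) with a = -1, b = 2.
a* b = -2, so ⟨σ_x⟩ = -4/5.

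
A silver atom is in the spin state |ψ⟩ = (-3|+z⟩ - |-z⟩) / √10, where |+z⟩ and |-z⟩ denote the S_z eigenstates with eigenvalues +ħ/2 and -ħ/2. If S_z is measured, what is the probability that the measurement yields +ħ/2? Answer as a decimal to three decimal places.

0.900

The +ħ/2 outcome corresponds to |+z⟩. Its amplitude in |ψ⟩ is -3/√10.
P = |-3|² / 10 = 9/10.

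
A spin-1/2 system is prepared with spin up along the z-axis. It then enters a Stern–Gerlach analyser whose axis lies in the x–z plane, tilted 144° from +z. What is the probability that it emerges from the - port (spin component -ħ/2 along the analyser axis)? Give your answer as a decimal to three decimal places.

For spin-½, the probability of finding spin-up along an axis at angle θ to the initial spin direction is cos²(θ/2); spin-down is sin²(θ/2).
θ = 144°, so P = sin²(72°) ≈ 0.905.

0.905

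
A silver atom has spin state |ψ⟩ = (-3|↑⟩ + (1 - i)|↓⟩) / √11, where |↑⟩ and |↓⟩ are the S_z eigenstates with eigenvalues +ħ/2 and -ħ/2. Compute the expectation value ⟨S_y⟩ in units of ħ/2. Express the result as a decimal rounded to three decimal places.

⟨σ_y⟩ = 2 Im(a* b)/(|a|²+|b|²) with a = -3, b = (1 - i).
a* b = (-3 + 3i), so ⟨σ_y⟩ = 6/11.
⟨S_y⟩ = (ħ/2)·⟨σ_y⟩.

0.545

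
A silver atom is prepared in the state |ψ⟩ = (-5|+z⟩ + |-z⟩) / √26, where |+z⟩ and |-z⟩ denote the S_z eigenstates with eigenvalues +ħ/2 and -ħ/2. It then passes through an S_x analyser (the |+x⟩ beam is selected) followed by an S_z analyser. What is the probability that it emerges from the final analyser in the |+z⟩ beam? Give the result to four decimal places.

0.1538

First analyser (S_x): P(|+x⟩) = |⟨+x|ψ⟩|² = 16/52.
After stage 1 the state is |+x⟩; P(|+z⟩) = |⟨+z|+x⟩|² = 1/2.
Joint probability = 16/52 × 1/2 = 0.1538.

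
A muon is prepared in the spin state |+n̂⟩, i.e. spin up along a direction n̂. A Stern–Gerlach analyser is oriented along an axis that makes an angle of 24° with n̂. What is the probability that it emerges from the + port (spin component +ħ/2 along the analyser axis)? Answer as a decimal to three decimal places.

For spin-½, the probability of finding spin-up along an axis at angle θ to the initial spin direction is cos²(θ/2); spin-down is sin²(θ/2).
θ = 24°, so P = cos²(12°) ≈ 0.957.

0.957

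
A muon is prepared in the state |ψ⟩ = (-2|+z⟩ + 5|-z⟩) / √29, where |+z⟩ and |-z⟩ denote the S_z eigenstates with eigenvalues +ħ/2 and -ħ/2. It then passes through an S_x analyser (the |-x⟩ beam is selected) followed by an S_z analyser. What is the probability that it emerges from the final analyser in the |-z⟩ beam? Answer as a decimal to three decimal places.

First analyser (S_x): P(|-x⟩) = |⟨-x|ψ⟩|² = 49/58.
After stage 1 the state is |-x⟩; P(|-z⟩) = |⟨-z|-x⟩|² = 1/2.
Joint probability = 49/58 × 1/2 = 0.422.

0.422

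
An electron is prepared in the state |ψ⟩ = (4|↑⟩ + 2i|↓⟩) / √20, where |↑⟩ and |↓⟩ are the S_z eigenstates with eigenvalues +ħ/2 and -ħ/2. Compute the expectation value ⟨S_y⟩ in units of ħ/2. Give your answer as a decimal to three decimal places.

0.800

⟨σ_y⟩ = 2 Im(a* b)/(|a|²+|b|²) with a = 4, b = 2i.
a* b = 8i, so ⟨σ_y⟩ = 16/20.
⟨S_y⟩ = (ħ/2)·⟨σ_y⟩.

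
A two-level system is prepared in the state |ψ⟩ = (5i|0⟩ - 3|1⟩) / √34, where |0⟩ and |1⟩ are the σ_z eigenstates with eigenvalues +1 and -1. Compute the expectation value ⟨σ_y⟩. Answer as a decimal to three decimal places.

⟨σ_y⟩ = 2 Im(a* b)/(|a|²+|b|²) with a = 5i, b = -3.
a* b = 15i, so ⟨σ_y⟩ = 30/34.

0.882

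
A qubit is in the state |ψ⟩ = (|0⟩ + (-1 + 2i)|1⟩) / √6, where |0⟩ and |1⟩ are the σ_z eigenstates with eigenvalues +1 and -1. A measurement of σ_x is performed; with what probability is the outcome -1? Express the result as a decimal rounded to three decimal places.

0.667

|-x⟩ = (|0⟩ - |1⟩)/√2, so ⟨-x|ψ⟩ = (2 - 2i) / (√2·√6).
P = |2 - 2i|² / 12 = 8/12.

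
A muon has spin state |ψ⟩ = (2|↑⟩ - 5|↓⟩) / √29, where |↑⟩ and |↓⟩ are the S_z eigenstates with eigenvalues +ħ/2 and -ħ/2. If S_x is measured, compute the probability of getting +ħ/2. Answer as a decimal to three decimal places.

0.155

|+x⟩ = (|↑⟩ + |↓⟩)/√2, so ⟨+x|ψ⟩ = (-3) / (√2·√29).
P = |-3|² / 58 = 9/58.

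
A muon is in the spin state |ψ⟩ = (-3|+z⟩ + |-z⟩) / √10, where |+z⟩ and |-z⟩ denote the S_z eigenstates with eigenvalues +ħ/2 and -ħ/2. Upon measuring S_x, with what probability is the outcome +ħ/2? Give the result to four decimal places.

0.2000

|+x⟩ = (|+z⟩ + |-z⟩)/√2, so ⟨+x|ψ⟩ = (-2) / (√2·√10).
P = |-2|² / 20 = 4/20.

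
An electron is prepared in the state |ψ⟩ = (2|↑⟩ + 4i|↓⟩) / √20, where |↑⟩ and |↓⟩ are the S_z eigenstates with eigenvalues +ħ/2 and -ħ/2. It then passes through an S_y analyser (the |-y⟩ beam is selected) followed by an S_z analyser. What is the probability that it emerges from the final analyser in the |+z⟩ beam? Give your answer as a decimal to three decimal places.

0.050

First analyser (S_y): P(|-y⟩) = |⟨-y|ψ⟩|² = 4/40.
After stage 1 the state is |-y⟩; P(|+z⟩) = |⟨+z|-y⟩|² = 1/2.
Joint probability = 4/40 × 1/2 = 0.050.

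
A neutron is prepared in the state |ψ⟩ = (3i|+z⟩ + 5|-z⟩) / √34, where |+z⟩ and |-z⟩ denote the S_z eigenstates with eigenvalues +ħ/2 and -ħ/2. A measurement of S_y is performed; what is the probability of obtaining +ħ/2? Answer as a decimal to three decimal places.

|+y⟩ = (|+z⟩ + i|-z⟩)/√2, so ⟨+y|ψ⟩ = (-2i) / (√2·√34).
P = |-2i|² / 68 = 4/68.

0.059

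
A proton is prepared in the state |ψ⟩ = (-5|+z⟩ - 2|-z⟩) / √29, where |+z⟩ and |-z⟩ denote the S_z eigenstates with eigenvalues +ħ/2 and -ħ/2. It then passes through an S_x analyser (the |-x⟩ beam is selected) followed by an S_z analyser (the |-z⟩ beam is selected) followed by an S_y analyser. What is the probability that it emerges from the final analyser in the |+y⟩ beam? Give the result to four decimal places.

First analyser (S_x): P(|-x⟩) = |⟨-x|ψ⟩|² = 9/58.
After stage 1 the state is |-x⟩; P(|-z⟩) = |⟨-z|-x⟩|² = 1/2.
After stage 2 the state is |-z⟩; P(|+y⟩) = |⟨+y|-z⟩|² = 1/2.
Joint probability = 9/58 × 1/2 × 1/2 = 0.0388.

0.0388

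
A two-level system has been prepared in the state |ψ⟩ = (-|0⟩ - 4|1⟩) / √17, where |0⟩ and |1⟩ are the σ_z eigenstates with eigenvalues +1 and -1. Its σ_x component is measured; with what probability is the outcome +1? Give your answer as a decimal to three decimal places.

0.735

|+x⟩ = (|0⟩ + |1⟩)/√2, so ⟨+x|ψ⟩ = (-5) / (√2·√17).
P = |-5|² / 34 = 25/34.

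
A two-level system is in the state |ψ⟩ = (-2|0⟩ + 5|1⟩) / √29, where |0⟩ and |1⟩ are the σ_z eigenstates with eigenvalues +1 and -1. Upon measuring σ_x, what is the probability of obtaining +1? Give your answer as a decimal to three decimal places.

0.155

|+x⟩ = (|0⟩ + |1⟩)/√2, so ⟨+x|ψ⟩ = (3) / (√2·√29).
P = |3|² / 58 = 9/58.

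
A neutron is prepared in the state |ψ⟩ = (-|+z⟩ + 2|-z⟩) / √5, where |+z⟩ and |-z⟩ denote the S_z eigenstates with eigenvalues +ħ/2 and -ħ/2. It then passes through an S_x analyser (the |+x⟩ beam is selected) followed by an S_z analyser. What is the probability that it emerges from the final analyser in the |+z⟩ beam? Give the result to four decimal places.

First analyser (S_x): P(|+x⟩) = |⟨+x|ψ⟩|² = 1/10.
After stage 1 the state is |+x⟩; P(|+z⟩) = |⟨+z|+x⟩|² = 1/2.
Joint probability = 1/10 × 1/2 = 0.0500.

0.0500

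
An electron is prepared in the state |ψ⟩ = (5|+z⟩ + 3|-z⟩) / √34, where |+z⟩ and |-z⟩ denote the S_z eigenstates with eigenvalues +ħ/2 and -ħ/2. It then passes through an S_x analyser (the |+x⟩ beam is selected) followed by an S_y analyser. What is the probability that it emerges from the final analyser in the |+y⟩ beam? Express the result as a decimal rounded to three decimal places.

0.471

First analyser (S_x): P(|+x⟩) = |⟨+x|ψ⟩|² = 64/68.
After stage 1 the state is |+x⟩; P(|+y⟩) = |⟨+y|+x⟩|² = 1/2.
Joint probability = 64/68 × 1/2 = 0.471.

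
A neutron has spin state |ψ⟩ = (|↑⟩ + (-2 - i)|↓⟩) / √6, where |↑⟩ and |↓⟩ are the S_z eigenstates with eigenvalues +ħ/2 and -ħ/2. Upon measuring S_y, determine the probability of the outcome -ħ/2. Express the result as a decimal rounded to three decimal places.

0.667

|-y⟩ = (|↑⟩ - i|↓⟩)/√2, so ⟨-y|ψ⟩ = (2 - 2i) / (√2·√6).
P = |2 - 2i|² / 12 = 8/12.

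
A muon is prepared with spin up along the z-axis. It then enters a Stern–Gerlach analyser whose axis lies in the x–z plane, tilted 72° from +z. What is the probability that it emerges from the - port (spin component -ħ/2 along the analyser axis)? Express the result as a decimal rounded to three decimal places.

For spin-½, the probability of finding spin-up along an axis at angle θ to the initial spin direction is cos²(θ/2); spin-down is sin²(θ/2).
θ = 72°, so P = sin²(36°) ≈ 0.345.

0.345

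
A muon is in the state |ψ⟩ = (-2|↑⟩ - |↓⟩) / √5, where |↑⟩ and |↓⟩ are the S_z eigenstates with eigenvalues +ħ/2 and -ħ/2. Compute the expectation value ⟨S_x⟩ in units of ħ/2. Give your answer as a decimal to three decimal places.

0.800

⟨σ_x⟩ = 2 Re(a* b)/(|a|²+|b|²) with a = -2, b = -1.
a* b = 2, so ⟨σ_x⟩ = 4/5.
⟨S_x⟩ = (ħ/2)·⟨σ_x⟩.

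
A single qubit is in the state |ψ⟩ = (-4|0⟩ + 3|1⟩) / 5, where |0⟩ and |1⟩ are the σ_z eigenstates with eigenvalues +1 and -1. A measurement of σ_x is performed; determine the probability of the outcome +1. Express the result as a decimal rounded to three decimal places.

0.020

|+x⟩ = (|0⟩ + |1⟩)/√2, so ⟨+x|ψ⟩ = (-1) / (√2·5).
P = |-1|² / 50 = 1/50.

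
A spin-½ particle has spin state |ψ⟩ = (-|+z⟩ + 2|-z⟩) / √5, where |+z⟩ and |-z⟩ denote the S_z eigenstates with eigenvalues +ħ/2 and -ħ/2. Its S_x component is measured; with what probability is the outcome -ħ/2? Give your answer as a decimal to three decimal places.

0.900

|-x⟩ = (|+z⟩ - |-z⟩)/√2, so ⟨-x|ψ⟩ = (-3) / (√2·√5).
P = |-3|² / 10 = 9/10.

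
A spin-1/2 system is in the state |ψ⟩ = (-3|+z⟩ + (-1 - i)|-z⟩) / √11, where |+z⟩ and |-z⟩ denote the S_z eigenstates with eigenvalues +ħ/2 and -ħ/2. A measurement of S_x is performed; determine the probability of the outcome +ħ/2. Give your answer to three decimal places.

|+x⟩ = (|+z⟩ + |-z⟩)/√2, so ⟨+x|ψ⟩ = (-4 - i) / (√2·√11).
P = |-4 - i|² / 22 = 17/22.

0.773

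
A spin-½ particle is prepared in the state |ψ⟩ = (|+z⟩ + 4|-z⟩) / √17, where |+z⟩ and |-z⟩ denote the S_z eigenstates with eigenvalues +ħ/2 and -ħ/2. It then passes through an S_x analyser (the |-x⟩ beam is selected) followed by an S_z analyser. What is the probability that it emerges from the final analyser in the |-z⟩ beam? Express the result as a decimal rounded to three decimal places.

0.132

First analyser (S_x): P(|-x⟩) = |⟨-x|ψ⟩|² = 9/34.
After stage 1 the state is |-x⟩; P(|-z⟩) = |⟨-z|-x⟩|² = 1/2.
Joint probability = 9/34 × 1/2 = 0.132.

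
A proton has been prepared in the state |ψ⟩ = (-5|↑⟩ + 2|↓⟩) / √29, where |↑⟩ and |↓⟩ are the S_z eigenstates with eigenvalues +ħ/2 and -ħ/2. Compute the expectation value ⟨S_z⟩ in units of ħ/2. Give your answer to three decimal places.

⟨σ_z⟩ = |a|² - |b|² divided by |a|²+|b|², with a, b the |↑⟩, |↓⟩ amplitudes.
= (25 - 4)/29 = 21/29.
⟨S_z⟩ = (ħ/2)·⟨σ_z⟩.

0.724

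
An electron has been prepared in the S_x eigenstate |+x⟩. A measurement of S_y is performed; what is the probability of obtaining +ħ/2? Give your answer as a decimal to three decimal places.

0.500

In the S_z basis, |+x⟩ = (|↑⟩ + |↓⟩)/√2 and |+y⟩ = (|↑⟩ + i|↓⟩)/√2.
|⟨+y|+x⟩|² = 1/2.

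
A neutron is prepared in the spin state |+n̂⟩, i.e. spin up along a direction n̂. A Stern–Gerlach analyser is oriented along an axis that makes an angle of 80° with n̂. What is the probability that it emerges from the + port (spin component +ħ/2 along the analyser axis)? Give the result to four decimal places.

0.5868

For spin-½, the probability of finding spin-up along an axis at angle θ to the initial spin direction is cos²(θ/2); spin-down is sin²(θ/2).
θ = 80°, so P = cos²(40°) ≈ 0.5868.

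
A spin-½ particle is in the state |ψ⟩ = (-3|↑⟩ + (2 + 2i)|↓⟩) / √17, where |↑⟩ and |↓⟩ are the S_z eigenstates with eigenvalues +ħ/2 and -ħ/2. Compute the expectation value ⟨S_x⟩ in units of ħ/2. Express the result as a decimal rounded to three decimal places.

⟨σ_x⟩ = 2 Re(a* b)/(|a|²+|b|²) with a = -3, b = (2 + 2i).
a* b = (-6 - 6i), so ⟨σ_x⟩ = -12/17.
⟨S_x⟩ = (ħ/2)·⟨σ_x⟩.

-0.706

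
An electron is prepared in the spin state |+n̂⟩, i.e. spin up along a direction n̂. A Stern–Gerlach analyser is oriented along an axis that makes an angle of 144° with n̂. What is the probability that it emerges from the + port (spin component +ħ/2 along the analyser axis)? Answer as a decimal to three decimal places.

For spin-½, the probability of finding spin-up along an axis at angle θ to the initial spin direction is cos²(θ/2); spin-down is sin²(θ/2).
θ = 144°, so P = cos²(72°) ≈ 0.095.

0.095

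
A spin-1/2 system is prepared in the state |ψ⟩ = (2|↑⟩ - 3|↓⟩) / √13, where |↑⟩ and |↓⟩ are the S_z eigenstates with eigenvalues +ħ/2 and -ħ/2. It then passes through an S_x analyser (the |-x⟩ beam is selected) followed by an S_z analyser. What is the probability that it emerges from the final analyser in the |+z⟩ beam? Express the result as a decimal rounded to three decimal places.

0.481

First analyser (S_x): P(|-x⟩) = |⟨-x|ψ⟩|² = 25/26.
After stage 1 the state is |-x⟩; P(|+z⟩) = |⟨+z|-x⟩|² = 1/2.
Joint probability = 25/26 × 1/2 = 0.481.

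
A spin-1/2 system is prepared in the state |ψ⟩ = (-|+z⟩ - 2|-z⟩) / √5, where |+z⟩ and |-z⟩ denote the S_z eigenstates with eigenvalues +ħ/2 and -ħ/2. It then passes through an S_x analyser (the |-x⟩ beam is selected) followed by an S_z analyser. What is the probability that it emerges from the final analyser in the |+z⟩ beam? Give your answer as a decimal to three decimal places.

First analyser (S_x): P(|-x⟩) = |⟨-x|ψ⟩|² = 1/10.
After stage 1 the state is |-x⟩; P(|+z⟩) = |⟨+z|-x⟩|² = 1/2.
Joint probability = 1/10 × 1/2 = 0.050.

0.050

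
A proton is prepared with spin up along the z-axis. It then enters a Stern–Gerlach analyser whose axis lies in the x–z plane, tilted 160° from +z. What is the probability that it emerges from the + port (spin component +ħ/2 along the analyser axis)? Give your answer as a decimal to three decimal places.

For spin-½, the probability of finding spin-up along an axis at angle θ to the initial spin direction is cos²(θ/2); spin-down is sin²(θ/2).
θ = 160°, so P = cos²(80°) ≈ 0.030.

0.030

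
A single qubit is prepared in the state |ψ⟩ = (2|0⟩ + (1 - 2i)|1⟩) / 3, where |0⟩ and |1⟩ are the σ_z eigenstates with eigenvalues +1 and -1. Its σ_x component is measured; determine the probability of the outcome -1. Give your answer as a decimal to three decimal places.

|-x⟩ = (|0⟩ - |1⟩)/√2, so ⟨-x|ψ⟩ = (1 + 2i) / (√2·3).
P = |1 + 2i|² / 18 = 5/18.

0.278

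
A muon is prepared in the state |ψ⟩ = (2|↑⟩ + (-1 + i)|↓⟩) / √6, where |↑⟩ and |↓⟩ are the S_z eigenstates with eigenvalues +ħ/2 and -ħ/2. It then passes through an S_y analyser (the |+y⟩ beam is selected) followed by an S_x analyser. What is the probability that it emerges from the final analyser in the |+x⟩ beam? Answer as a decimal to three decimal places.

0.417

First analyser (S_y): P(|+y⟩) = |⟨+y|ψ⟩|² = 10/12.
After stage 1 the state is |+y⟩; P(|+x⟩) = |⟨+x|+y⟩|² = 1/2.
Joint probability = 10/12 × 1/2 = 0.417.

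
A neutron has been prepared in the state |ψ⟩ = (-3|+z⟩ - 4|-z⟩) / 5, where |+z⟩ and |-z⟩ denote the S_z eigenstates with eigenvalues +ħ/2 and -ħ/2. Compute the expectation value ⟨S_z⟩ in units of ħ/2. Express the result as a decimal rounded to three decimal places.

-0.280

⟨σ_z⟩ = |a|² - |b|² divided by |a|²+|b|², with a, b the |+z⟩, |-z⟩ amplitudes.
= (9 - 16)/25 = -7/25.
⟨S_z⟩ = (ħ/2)·⟨σ_z⟩.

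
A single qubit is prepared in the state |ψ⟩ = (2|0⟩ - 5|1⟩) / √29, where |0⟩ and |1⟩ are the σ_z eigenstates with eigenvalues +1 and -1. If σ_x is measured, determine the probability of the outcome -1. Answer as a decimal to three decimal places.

|-x⟩ = (|0⟩ - |1⟩)/√2, so ⟨-x|ψ⟩ = (7) / (√2·√29).
P = |7|² / 58 = 49/58.

0.845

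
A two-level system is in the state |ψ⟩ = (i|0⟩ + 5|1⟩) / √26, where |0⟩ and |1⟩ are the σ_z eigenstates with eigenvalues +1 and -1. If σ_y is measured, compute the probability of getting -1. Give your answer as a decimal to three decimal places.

|-y⟩ = (|0⟩ - i|1⟩)/√2, so ⟨-y|ψ⟩ = (6i) / (√2·√26).
P = |6i|² / 52 = 36/52.

0.692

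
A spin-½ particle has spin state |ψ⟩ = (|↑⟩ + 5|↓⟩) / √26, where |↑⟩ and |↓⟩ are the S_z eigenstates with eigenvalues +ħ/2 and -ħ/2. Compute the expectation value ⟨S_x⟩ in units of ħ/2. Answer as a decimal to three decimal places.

⟨σ_x⟩ = 2 Re(a* b)/(|a|²+|b|²) with a = 1, b = 5.
a* b = 5, so ⟨σ_x⟩ = 10/26.
⟨S_x⟩ = (ħ/2)·⟨σ_x⟩.

0.385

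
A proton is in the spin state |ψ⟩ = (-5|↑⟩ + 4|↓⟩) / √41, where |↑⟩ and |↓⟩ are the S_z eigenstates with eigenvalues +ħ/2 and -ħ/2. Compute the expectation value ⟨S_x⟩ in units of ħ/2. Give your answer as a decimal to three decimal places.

-0.976

⟨σ_x⟩ = 2 Re(a* b)/(|a|²+|b|²) with a = -5, b = 4.
a* b = -20, so ⟨σ_x⟩ = -40/41.
⟨S_x⟩ = (ħ/2)·⟨σ_x⟩.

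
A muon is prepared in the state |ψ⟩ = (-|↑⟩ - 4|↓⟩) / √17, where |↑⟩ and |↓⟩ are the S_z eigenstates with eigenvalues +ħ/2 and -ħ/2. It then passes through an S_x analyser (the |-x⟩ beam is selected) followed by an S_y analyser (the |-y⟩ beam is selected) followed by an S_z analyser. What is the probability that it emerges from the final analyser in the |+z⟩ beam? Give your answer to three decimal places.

0.066

First analyser (S_x): P(|-x⟩) = |⟨-x|ψ⟩|² = 9/34.
After stage 1 the state is |-x⟩; P(|-y⟩) = |⟨-y|-x⟩|² = 1/2.
After stage 2 the state is |-y⟩; P(|+z⟩) = |⟨+z|-y⟩|² = 1/2.
Joint probability = 9/34 × 1/2 × 1/2 = 0.066.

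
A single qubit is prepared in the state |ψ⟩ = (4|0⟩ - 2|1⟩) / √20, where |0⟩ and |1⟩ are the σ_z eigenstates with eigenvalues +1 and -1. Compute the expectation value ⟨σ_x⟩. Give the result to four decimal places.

⟨σ_x⟩ = 2 Re(a* b)/(|a|²+|b|²) with a = 4, b = -2.
a* b = -8, so ⟨σ_x⟩ = -16/20.

-0.8000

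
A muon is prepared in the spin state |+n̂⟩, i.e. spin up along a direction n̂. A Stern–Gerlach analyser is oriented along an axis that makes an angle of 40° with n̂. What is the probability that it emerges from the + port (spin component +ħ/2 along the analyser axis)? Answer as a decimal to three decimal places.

For spin-½, the probability of finding spin-up along an axis at angle θ to the initial spin direction is cos²(θ/2); spin-down is sin²(θ/2).
θ = 40°, so P = cos²(20°) ≈ 0.883.

0.883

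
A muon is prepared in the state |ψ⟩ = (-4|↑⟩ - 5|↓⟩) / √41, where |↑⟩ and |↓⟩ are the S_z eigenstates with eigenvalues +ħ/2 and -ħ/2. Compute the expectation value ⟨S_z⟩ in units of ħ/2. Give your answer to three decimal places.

-0.220

⟨σ_z⟩ = |a|² - |b|² divided by |a|²+|b|², with a, b the |↑⟩, |↓⟩ amplitudes.
= (16 - 25)/41 = -9/41.
⟨S_z⟩ = (ħ/2)·⟨σ_z⟩.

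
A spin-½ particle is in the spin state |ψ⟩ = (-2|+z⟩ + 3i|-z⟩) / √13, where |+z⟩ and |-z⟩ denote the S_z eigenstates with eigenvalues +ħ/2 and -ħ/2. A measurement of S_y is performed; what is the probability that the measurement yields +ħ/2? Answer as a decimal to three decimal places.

0.038

|+y⟩ = (|+z⟩ + i|-z⟩)/√2, so ⟨+y|ψ⟩ = (1) / (√2·√13).
P = |1|² / 26 = 1/26.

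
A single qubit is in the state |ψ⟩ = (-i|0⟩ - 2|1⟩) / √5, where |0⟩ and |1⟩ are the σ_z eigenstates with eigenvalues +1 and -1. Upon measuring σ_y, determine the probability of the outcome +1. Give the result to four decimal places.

0.1000

|+y⟩ = (|0⟩ + i|1⟩)/√2, so ⟨+y|ψ⟩ = (i) / (√2·√5).
P = |i|² / 10 = 1/10.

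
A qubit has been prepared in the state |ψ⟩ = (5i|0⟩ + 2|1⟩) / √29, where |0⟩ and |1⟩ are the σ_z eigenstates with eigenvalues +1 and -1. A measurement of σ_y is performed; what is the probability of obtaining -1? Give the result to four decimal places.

|-y⟩ = (|0⟩ - i|1⟩)/√2, so ⟨-y|ψ⟩ = (7i) / (√2·√29).
P = |7i|² / 58 = 49/58.

0.8448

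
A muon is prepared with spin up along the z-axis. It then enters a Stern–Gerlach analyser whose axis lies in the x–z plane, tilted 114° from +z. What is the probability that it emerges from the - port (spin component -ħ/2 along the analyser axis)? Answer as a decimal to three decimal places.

0.703

For spin-½, the probability of finding spin-up along an axis at angle θ to the initial spin direction is cos²(θ/2); spin-down is sin²(θ/2).
θ = 114°, so P = sin²(57°) ≈ 0.703.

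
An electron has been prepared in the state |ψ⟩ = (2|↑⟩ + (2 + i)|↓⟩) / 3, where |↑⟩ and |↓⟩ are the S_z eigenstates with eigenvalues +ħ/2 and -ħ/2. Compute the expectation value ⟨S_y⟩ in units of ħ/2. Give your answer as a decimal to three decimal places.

⟨σ_y⟩ = 2 Im(a* b)/(|a|²+|b|²) with a = 2, b = (2 + i).
a* b = (4 + 2i), so ⟨σ_y⟩ = 4/9.
⟨S_y⟩ = (ħ/2)·⟨σ_y⟩.

0.444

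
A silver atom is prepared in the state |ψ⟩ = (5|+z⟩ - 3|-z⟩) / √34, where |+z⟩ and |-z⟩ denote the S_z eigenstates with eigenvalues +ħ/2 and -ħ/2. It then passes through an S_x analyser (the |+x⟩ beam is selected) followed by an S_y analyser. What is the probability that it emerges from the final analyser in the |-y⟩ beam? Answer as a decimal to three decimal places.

0.029

First analyser (S_x): P(|+x⟩) = |⟨+x|ψ⟩|² = 4/68.
After stage 1 the state is |+x⟩; P(|-y⟩) = |⟨-y|+x⟩|² = 1/2.
Joint probability = 4/68 × 1/2 = 0.029.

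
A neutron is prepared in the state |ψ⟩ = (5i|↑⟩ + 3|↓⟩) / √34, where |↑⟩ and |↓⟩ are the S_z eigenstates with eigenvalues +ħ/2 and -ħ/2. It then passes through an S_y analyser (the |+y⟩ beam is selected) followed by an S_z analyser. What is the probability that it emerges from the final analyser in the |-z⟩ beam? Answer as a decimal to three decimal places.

0.029

First analyser (S_y): P(|+y⟩) = |⟨+y|ψ⟩|² = 4/68.
After stage 1 the state is |+y⟩; P(|-z⟩) = |⟨-z|+y⟩|² = 1/2.
Joint probability = 4/68 × 1/2 = 0.029.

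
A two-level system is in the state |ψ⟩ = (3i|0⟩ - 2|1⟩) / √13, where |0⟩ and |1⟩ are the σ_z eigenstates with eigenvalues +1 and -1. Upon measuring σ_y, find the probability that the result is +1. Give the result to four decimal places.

0.9615

|+y⟩ = (|0⟩ + i|1⟩)/√2, so ⟨+y|ψ⟩ = (5i) / (√2·√13).
P = |5i|² / 26 = 25/26.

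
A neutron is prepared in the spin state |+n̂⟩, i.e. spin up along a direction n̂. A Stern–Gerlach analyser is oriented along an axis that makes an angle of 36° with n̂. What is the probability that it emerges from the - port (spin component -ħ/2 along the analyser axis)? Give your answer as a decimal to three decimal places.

For spin-½, the probability of finding spin-up along an axis at angle θ to the initial spin direction is cos²(θ/2); spin-down is sin²(θ/2).
θ = 36°, so P = sin²(18°) ≈ 0.095.

0.095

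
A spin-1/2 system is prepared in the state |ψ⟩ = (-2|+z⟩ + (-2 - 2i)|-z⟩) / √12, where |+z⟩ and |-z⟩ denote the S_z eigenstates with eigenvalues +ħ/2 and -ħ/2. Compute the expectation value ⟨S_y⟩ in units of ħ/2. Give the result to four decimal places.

0.6667

⟨σ_y⟩ = 2 Im(a* b)/(|a|²+|b|²) with a = -2, b = (-2 - 2i).
a* b = (4 + 4i), so ⟨σ_y⟩ = 8/12.
⟨S_y⟩ = (ħ/2)·⟨σ_y⟩.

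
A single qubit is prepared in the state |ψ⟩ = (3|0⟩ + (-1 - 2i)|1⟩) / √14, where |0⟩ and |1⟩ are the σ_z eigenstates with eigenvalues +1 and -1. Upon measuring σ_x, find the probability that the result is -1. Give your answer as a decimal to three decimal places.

0.714

|-x⟩ = (|0⟩ - |1⟩)/√2, so ⟨-x|ψ⟩ = (4 + 2i) / (√2·√14).
P = |4 + 2i|² / 28 = 20/28.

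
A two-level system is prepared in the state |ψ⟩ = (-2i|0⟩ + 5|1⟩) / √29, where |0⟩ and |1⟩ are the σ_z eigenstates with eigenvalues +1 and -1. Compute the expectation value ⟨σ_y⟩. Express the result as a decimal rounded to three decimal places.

0.690

⟨σ_y⟩ = 2 Im(a* b)/(|a|²+|b|²) with a = -2i, b = 5.
a* b = 10i, so ⟨σ_y⟩ = 20/29.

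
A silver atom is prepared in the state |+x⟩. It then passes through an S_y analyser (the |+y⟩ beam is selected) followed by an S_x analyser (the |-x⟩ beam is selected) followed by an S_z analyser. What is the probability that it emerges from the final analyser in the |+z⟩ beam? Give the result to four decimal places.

0.1250

First analyser (S_y): from |+x⟩, P(|+y⟩) = 1/2.
After stage 1 the state is |+y⟩; P(|-x⟩) = |⟨-x|+y⟩|² = 1/2.
After stage 2 the state is |-x⟩; P(|+z⟩) = |⟨+z|-x⟩|² = 1/2.
Joint probability = 1/2 × 1/2 × 1/2 = 0.1250.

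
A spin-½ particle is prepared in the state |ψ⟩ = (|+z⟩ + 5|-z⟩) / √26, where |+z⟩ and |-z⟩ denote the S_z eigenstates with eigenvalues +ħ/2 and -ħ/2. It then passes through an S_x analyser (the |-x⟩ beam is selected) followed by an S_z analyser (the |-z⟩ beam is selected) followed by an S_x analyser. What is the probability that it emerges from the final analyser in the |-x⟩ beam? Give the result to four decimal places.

0.0769

First analyser (S_x): P(|-x⟩) = |⟨-x|ψ⟩|² = 16/52.
After stage 1 the state is |-x⟩; P(|-z⟩) = |⟨-z|-x⟩|² = 1/2.
After stage 2 the state is |-z⟩; P(|-x⟩) = |⟨-x|-z⟩|² = 1/2.
Joint probability = 16/52 × 1/2 × 1/2 = 0.0769.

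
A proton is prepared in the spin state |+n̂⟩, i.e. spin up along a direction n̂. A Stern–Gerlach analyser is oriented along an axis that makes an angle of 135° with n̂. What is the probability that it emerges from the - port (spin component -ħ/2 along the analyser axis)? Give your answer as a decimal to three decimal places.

For spin-½, the probability of finding spin-up along an axis at angle θ to the initial spin direction is cos²(θ/2); spin-down is sin²(θ/2).
θ = 135°, so P = sin²(67.5°) ≈ 0.854.

0.854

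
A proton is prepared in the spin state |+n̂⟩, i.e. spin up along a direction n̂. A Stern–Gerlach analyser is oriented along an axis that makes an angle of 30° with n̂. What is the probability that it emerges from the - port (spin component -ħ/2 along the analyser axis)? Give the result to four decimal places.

For spin-½, the probability of finding spin-up along an axis at angle θ to the initial spin direction is cos²(θ/2); spin-down is sin²(θ/2).
θ = 30°, so P = sin²(15°) ≈ 0.0670.

0.0670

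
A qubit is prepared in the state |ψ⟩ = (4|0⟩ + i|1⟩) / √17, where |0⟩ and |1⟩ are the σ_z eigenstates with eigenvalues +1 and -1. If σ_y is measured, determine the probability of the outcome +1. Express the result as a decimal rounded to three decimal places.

|+y⟩ = (|0⟩ + i|1⟩)/√2, so ⟨+y|ψ⟩ = (5) / (√2·√17).
P = |5|² / 34 = 25/34.

0.735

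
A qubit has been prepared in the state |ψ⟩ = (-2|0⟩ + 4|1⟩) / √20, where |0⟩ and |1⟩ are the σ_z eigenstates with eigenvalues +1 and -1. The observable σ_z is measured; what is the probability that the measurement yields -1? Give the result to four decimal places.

0.8000

The -1 outcome corresponds to |1⟩. Its amplitude in |ψ⟩ is 4/√20.
P = |4|² / 20 = 16/20.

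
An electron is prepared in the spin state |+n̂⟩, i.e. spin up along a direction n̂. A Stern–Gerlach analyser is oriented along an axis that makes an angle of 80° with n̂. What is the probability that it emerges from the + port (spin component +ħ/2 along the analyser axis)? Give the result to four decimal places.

0.5868

For spin-½, the probability of finding spin-up along an axis at angle θ to the initial spin direction is cos²(θ/2); spin-down is sin²(θ/2).
θ = 80°, so P = cos²(40°) ≈ 0.5868.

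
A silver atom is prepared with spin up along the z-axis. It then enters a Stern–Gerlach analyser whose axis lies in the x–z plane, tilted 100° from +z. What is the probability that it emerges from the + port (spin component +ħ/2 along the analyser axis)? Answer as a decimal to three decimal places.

0.413

For spin-½, the probability of finding spin-up along an axis at angle θ to the initial spin direction is cos²(θ/2); spin-down is sin²(θ/2).
θ = 100°, so P = cos²(50°) ≈ 0.413.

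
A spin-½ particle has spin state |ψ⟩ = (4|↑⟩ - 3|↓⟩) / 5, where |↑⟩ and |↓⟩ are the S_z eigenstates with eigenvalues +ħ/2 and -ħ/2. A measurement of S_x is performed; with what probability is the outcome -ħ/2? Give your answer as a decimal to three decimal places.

|-x⟩ = (|↑⟩ - |↓⟩)/√2, so ⟨-x|ψ⟩ = (7) / (√2·5).
P = |7|² / 50 = 49/50.

0.980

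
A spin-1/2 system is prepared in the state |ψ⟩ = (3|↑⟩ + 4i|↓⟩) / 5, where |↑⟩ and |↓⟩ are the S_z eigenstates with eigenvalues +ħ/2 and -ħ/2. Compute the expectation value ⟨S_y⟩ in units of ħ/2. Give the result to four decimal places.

⟨σ_y⟩ = 2 Im(a* b)/(|a|²+|b|²) with a = 3, b = 4i.
a* b = 12i, so ⟨σ_y⟩ = 24/25.
⟨S_y⟩ = (ħ/2)·⟨σ_y⟩.

0.9600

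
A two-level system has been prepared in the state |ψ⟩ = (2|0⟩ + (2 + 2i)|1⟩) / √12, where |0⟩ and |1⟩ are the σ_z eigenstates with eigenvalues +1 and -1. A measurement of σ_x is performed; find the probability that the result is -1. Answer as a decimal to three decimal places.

0.167

|-x⟩ = (|0⟩ - |1⟩)/√2, so ⟨-x|ψ⟩ = (-2i) / (√2·√12).
P = |-2i|² / 24 = 4/24.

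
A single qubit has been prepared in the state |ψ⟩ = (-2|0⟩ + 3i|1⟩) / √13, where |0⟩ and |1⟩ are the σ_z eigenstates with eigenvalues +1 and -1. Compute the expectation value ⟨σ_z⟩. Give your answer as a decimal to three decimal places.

⟨σ_z⟩ = |a|² - |b|² divided by |a|²+|b|², with a, b the |0⟩, |1⟩ amplitudes.
= (4 - 9)/13 = -5/13.

-0.385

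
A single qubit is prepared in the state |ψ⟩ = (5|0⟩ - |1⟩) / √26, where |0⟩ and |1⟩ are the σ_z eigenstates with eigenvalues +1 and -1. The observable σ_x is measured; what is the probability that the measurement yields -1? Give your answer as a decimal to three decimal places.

0.692

|-x⟩ = (|0⟩ - |1⟩)/√2, so ⟨-x|ψ⟩ = (6) / (√2·√26).
P = |6|² / 52 = 36/52.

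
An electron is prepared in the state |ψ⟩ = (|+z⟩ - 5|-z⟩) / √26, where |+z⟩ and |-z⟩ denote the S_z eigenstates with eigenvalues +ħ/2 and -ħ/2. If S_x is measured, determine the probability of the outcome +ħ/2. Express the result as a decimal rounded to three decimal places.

|+x⟩ = (|+z⟩ + |-z⟩)/√2, so ⟨+x|ψ⟩ = (-4) / (√2·√26).
P = |-4|² / 52 = 16/52.

0.308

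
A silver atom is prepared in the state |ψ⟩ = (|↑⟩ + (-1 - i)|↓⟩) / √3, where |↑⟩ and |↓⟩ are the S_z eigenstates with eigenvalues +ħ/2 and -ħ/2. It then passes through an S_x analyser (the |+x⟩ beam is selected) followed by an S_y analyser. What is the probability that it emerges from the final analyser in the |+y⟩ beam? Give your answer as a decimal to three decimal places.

0.083

First analyser (S_x): P(|+x⟩) = |⟨+x|ψ⟩|² = 1/6.
After stage 1 the state is |+x⟩; P(|+y⟩) = |⟨+y|+x⟩|² = 1/2.
Joint probability = 1/6 × 1/2 = 0.083.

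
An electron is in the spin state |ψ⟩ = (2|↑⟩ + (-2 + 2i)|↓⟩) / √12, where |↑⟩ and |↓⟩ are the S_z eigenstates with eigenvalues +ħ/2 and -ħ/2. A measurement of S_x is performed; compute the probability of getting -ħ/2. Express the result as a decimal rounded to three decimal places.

|-x⟩ = (|↑⟩ - |↓⟩)/√2, so ⟨-x|ψ⟩ = (4 - 2i) / (√2·√12).
P = |4 - 2i|² / 24 = 20/24.

0.833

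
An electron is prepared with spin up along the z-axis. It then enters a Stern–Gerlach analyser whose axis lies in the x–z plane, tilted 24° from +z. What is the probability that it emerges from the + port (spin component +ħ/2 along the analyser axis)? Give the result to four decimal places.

For spin-½, the probability of finding spin-up along an axis at angle θ to the initial spin direction is cos²(θ/2); spin-down is sin²(θ/2).
θ = 24°, so P = cos²(12°) ≈ 0.9568.

0.9568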